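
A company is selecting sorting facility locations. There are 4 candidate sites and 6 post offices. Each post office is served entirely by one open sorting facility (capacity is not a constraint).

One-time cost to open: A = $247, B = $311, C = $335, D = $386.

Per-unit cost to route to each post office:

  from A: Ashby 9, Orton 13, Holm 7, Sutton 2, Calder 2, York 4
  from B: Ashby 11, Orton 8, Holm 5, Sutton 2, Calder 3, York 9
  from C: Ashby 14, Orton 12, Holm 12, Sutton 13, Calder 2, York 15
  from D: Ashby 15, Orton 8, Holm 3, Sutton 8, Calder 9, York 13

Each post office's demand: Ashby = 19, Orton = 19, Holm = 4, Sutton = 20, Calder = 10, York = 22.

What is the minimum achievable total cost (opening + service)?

Minimum total cost: 841

For any fixed open set, each post office goes to its cheapest open site; total = fixed + service.
{A}: Ashby→A 9·19=171, Orton→A 13·19=247, Holm→A 7·4=28, Sutton→A 2·20=40, Calder→A 2·10=20, York→A 4·22=88. Service 594; fixed 247; total 841.
{B}: Ashby→B 11·19=209, Orton→B 8·19=152, Holm→B 5·4=20, Sutton→B 2·20=40, Calder→B 3·10=30, York→B 9·22=198. Service 649; fixed 311; total 960.
{A, B}: Ashby→A 9·19=171, Orton→B 8·19=152, Holm→B 5·4=20, Sutton→A 2·20=40, Calder→A 2·10=20, York→A 4·22=88. Service 491; fixed 558; total 1049.
{A, B, C, D}: Ashby→A 9·19=171, Orton→B 8·19=152, Holm→D 3·4=12, Sutton→A 2·20=40, Calder→A 2·10=20, York→A 4·22=88. Service 483; fixed 1279; total 1762.
No other subset beats 841.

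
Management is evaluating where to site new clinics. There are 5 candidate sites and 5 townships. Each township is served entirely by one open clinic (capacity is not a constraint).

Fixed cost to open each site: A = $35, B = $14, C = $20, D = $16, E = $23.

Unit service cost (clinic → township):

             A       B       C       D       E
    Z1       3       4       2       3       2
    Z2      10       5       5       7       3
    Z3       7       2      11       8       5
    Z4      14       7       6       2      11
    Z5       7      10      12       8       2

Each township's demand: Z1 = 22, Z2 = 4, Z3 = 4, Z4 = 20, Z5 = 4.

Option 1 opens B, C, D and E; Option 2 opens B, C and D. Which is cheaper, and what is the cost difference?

Option 1: {B, C, D, E}: Z1→C 2·22=44, Z2→E 3·4=12, Z3→B 2·4=8, Z4→D 2·20=40, Z5→E 2·4=8. Service 112; fixed 73; total 185.
Option 2: {B, C, D}: Z1→C 2·22=44, Z2→B 5·4=20, Z3→B 2·4=8, Z4→D 2·20=40, Z5→D 8·4=32. Service 144; fixed 50; total 194.
Difference: |185 − 194| = 9.

Option 1 is cheaper by 9.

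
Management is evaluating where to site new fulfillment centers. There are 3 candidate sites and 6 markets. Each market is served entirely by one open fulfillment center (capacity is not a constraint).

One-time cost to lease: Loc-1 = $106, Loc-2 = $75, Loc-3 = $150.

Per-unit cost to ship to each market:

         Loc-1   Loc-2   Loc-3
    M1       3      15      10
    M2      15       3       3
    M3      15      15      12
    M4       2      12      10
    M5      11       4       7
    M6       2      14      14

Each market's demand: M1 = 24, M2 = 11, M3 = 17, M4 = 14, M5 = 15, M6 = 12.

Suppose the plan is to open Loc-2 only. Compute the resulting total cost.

Total cost: 1119

Each market is assigned to its cheapest site among the open ones.
{Loc-2}: M1→Loc-2 15·24=360, M2→Loc-2 3·11=33, M3→Loc-2 15·17=255, M4→Loc-2 12·14=168, M5→Loc-2 4·15=60, M6→Loc-2 14·12=168. Service 1044; fixed 75; total 1119.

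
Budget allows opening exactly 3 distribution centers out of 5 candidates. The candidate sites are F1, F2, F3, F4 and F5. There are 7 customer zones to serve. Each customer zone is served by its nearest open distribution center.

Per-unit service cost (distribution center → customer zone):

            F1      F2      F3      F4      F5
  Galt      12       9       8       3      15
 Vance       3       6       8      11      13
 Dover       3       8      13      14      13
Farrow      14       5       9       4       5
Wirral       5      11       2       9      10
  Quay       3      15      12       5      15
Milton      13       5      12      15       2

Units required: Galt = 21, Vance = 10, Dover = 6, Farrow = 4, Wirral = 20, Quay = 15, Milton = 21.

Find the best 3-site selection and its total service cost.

Choose F1, F4 and F5; total service cost 314.

With exactly 3 open, each customer zone uses its cheapest among the chosen.
{F1, F4, F5}: Galt→F4 3·21=63, Vance→F1 3·10=30, Dover→F1 3·6=18, Farrow→F4 4·4=16, Wirral→F1 5·20=100, Quay→F1 3·15=45, Milton→F5 2·21=42. Service cost 314.
{F1, F3, F5}: service cost 363
{F1, F2, F4}: service cost 377
Among all 10 size-3 choices, {F1, F4, F5} is lowest.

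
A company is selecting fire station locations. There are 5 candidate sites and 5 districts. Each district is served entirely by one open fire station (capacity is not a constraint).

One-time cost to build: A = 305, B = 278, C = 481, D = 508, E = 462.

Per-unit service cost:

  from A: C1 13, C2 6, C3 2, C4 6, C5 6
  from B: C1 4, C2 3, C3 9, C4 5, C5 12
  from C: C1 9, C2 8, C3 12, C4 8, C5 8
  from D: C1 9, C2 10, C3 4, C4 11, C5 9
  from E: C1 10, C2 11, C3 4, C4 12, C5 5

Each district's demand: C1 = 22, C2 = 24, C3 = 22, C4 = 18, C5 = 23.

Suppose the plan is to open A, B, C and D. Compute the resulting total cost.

Each district is assigned to its cheapest site among the open ones.
{A, B, C, D}: C1→B 4·22=88, C2→B 3·24=72, C3→A 2·22=44, C4→B 5·18=90, C5→A 6·23=138. Service 432; fixed 1572; total 2004.

Total cost: 2004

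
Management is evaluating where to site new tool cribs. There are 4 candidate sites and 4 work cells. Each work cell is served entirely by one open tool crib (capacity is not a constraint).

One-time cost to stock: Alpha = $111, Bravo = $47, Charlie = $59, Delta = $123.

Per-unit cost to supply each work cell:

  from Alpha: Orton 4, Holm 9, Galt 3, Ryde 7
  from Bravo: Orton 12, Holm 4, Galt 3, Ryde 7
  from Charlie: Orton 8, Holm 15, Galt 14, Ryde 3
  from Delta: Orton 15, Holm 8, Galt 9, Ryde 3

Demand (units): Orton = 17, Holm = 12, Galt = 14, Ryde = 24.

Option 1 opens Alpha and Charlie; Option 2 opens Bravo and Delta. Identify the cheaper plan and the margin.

Option 1: {Alpha, Charlie}: Orton→Alpha 4·17=68, Holm→Alpha 9·12=108, Galt→Alpha 3·14=42, Ryde→Charlie 3·24=72. Service 290; fixed 170; total 460.
Option 2: {Bravo, Delta}: Orton→Bravo 12·17=204, Holm→Bravo 4·12=48, Galt→Bravo 3·14=42, Ryde→Delta 3·24=72. Service 366; fixed 170; total 536.
Difference: |460 − 536| = 76.

Option 1 is cheaper by 76.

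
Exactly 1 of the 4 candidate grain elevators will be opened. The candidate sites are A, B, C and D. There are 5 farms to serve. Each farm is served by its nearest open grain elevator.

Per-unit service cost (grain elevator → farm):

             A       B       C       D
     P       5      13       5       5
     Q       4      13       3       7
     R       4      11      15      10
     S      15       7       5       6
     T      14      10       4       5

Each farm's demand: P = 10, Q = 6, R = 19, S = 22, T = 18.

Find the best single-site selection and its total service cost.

With exactly 1 open, each farm uses its cheapest among the chosen.
{D}: P→D 5·10=50, Q→D 7·6=42, R→D 10·19=190, S→D 6·22=132, T→D 5·18=90. Service cost 504.
{C}: service cost 535
{A}: service cost 732
Among all 4 size-1 choices, {D} is lowest.

Choose D only; total service cost 504.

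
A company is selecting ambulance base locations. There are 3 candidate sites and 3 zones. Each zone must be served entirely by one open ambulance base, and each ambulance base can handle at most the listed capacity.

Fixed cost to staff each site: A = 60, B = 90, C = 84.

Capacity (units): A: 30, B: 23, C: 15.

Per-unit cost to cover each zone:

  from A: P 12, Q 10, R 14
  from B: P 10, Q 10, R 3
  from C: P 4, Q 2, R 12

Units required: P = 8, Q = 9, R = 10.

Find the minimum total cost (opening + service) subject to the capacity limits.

Open {B, C}: P→B 10·8=80, Q→C 2·9=18, R→B 3·10=30.
Loads: B carries 18/23, C carries 9/15. Service 128; fixed 174; total 302.
Next best feasible plan costs 326.

Minimum total cost: 302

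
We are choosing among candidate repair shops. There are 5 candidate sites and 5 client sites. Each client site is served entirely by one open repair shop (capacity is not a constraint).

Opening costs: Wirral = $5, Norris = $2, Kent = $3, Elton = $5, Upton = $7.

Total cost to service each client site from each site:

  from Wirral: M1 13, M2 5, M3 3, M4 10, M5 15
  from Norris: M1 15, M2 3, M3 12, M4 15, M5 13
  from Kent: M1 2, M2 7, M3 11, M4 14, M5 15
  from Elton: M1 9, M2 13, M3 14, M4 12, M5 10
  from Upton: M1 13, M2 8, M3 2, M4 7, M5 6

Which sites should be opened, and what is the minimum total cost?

Open Norris, Kent and Upton; minimum total cost 32.

For any fixed open set, each client site goes to its cheapest open site; total = fixed + service.
{Norris, Kent, Upton}: M1→Kent 2, M2→Norris 3, M3→Upton 2, M4→Upton 7, M5→Upton 6. Service 20; fixed 12; total 32.
{Kent, Upton}: M1→Kent 2, M2→Kent 7, M3→Upton 2, M4→Upton 7, M5→Upton 6. Service 24; fixed 10; total 34.
{Wirral, Norris, Kent, Upton}: M1→Kent 2, M2→Norris 3, M3→Upton 2, M4→Upton 7, M5→Upton 6. Service 20; fixed 17; total 37.
{Wirral, Norris, Kent, Elton, Upton}: service 20 + fixed 22 = 42
No other subset beats 32.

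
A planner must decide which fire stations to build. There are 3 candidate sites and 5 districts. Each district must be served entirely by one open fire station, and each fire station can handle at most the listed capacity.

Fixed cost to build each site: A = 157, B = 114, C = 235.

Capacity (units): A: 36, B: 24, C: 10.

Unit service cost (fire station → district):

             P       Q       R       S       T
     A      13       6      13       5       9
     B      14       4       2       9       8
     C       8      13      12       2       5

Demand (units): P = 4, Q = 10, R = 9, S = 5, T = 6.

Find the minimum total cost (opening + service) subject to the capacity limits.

Minimum total cost: 460

Open {A, B}: P→A 13·4=52, Q→B 4·10=40, R→B 2·9=18, S→A 5·5=25, T→A 9·6=54.
Loads: A carries 15/36, B carries 19/24. Service 189; fixed 271; total 460.
Next best feasible plan costs 464.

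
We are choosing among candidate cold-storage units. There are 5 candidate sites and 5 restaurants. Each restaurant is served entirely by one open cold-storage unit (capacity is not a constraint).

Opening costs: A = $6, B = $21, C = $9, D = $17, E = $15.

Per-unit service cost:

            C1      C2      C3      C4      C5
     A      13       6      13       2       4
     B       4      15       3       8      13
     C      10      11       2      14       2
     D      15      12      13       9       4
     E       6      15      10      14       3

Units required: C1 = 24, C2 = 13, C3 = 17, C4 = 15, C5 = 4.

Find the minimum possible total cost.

For any fixed open set, each restaurant goes to its cheapest open site; total = fixed + service.
{A, B, C}: C1→B 4·24=96, C2→A 6·13=78, C3→C 2·17=34, C4→A 2·15=30, C5→C 2·4=8. Service 246; fixed 36; total 282.
{A, B, C, E}: service 246 + fixed 51 = 297
{A, B}: C1→B 4·24=96, C2→A 6·13=78, C3→B 3·17=51, C4→A 2·15=30, C5→A 4·4=16. Service 271; fixed 27; total 298.
{A, B, C, D, E}: service 246 + fixed 68 = 314
No other subset beats 282.

Minimum total cost: 282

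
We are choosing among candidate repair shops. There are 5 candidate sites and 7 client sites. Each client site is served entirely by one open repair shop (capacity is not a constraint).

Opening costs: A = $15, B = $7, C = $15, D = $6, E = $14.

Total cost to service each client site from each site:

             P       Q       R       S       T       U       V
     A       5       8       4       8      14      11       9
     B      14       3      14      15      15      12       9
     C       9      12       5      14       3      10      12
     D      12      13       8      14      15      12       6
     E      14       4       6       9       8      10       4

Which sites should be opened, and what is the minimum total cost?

For any fixed open set, each client site goes to its cheapest open site; total = fixed + service.
{E}: P→E 14, Q→E 4, R→E 6, S→E 9, T→E 8, U→E 10, V→E 4. Service 55; fixed 14; total 69.
{A, E}: service 43 + fixed 29 = 72
{C, E}: P→C 9, Q→E 4, R→C 5, S→E 9, T→C 3, U→C 10, V→E 4. Service 44; fixed 29; total 73.
{A, B, C, D, E}: P→A 5, Q→B 3, R→A 4, S→A 8, T→C 3, U→C 10, V→E 4. Service 37; fixed 57; total 94.
No other subset beats 69.

Open E only; minimum total cost 69.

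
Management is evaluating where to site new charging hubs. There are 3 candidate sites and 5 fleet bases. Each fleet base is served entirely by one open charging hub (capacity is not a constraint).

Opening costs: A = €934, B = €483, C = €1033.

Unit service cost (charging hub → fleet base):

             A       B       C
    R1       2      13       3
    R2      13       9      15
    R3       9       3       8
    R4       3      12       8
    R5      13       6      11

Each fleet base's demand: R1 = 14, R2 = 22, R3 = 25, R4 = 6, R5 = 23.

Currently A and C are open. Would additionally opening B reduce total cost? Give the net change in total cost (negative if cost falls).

No — net change +155 (cost rises by 155).

Current service cost with {A, C}: 785.
Adding B: each fleet base re-picks its cheapest; new service cost 457, saving 328.
Extra fixed cost: 483. Net change = 483 − 328 = 155.
(Totals: 2752 → 2907.)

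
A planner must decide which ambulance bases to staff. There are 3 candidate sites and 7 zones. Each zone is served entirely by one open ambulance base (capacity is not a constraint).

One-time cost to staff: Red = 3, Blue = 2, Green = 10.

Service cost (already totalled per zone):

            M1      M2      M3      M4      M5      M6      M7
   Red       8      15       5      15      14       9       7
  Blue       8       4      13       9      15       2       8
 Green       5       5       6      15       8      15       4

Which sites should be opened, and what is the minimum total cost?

Open Blue and Green; minimum total cost 50.

For any fixed open set, each zone goes to its cheapest open site; total = fixed + service.
{Blue, Green}: M1→Green 5, M2→Blue 4, M3→Green 6, M4→Blue 9, M5→Green 8, M6→Blue 2, M7→Green 4. Service 38; fixed 12; total 50.
{Red, Blue, Green}: M1→Green 5, M2→Blue 4, M3→Red 5, M4→Blue 9, M5→Green 8, M6→Blue 2, M7→Green 4. Service 37; fixed 15; total 52.
{Red, Blue}: service 49 + fixed 5 = 54
{Blue}: M1→Blue 8, M2→Blue 4, M3→Blue 13, M4→Blue 9, M5→Blue 15, M6→Blue 2, M7→Blue 8. Service 59; fixed 2; total 61.
No other subset beats 50.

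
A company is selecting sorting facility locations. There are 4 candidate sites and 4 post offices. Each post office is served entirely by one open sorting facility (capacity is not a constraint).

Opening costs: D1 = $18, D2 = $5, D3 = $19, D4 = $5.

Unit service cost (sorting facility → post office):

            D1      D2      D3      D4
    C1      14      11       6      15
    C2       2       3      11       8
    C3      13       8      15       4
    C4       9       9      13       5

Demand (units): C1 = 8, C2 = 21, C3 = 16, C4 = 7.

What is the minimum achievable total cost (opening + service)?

For any fixed open set, each post office goes to its cheapest open site; total = fixed + service.
{D1, D3, D4}: C1→D3 6·8=48, C2→D1 2·21=42, C3→D4 4·16=64, C4→D4 5·7=35. Service 189; fixed 42; total 231.
{D1, D2, D3, D4}: service 189 + fixed 47 = 236
{D2, D3, D4}: service 210 + fixed 29 = 239
{D2}: C1→D2 11·8=88, C2→D2 3·21=63, C3→D2 8·16=128, C4→D2 9·7=63. Service 342; fixed 5; total 347.
No other subset beats 231.

Minimum total cost: 231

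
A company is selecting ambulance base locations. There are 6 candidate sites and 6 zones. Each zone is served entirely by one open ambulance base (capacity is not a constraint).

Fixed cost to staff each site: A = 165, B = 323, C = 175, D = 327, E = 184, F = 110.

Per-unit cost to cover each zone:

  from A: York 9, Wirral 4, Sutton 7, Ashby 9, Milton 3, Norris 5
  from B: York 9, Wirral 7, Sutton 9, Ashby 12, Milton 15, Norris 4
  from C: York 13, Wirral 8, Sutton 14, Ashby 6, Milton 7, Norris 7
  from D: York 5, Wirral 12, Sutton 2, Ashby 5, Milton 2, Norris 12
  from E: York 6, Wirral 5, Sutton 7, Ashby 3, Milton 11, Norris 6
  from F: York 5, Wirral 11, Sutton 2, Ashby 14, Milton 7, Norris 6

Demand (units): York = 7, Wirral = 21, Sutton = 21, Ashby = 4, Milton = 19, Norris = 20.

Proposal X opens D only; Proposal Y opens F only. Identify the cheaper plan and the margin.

Proposal X: {D}: York→D 5·7=35, Wirral→D 12·21=252, Sutton→D 2·21=42, Ashby→D 5·4=20, Milton→D 2·19=38, Norris→D 12·20=240. Service 627; fixed 327; total 954.
Proposal Y: {F}: York→F 5·7=35, Wirral→F 11·21=231, Sutton→F 2·21=42, Ashby→F 14·4=56, Milton→F 7·19=133, Norris→F 6·20=120. Service 617; fixed 110; total 727.
Difference: |954 − 727| = 227.

Proposal Y is cheaper by 227.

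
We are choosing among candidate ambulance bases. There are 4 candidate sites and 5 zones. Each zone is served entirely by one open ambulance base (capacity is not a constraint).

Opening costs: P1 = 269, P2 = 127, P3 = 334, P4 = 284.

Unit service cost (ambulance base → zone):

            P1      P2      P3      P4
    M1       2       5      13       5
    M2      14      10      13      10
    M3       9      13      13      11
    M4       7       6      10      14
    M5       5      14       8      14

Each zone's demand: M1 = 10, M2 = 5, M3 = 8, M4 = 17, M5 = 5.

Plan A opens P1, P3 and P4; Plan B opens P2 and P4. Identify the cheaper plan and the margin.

Plan B is cheaper by 402.

Plan A: {P1, P3, P4}: M1→P1 2·10=20, M2→P4 10·5=50, M3→P1 9·8=72, M4→P1 7·17=119, M5→P1 5·5=25. Service 286; fixed 887; total 1173.
Plan B: {P2, P4}: M1→P2 5·10=50, M2→P2 10·5=50, M3→P4 11·8=88, M4→P2 6·17=102, M5→P2 14·5=70. Service 360; fixed 411; total 771.
Difference: |1173 − 771| = 402.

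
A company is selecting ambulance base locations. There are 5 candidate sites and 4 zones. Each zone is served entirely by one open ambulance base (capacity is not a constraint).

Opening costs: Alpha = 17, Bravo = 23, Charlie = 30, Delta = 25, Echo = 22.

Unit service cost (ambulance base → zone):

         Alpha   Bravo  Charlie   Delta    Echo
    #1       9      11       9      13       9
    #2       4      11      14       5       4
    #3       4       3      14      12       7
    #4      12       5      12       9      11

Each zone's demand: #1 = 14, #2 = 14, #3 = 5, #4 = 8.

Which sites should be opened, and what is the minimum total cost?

For any fixed open set, each zone goes to its cheapest open site; total = fixed + service.
{Alpha, Bravo}: #1→Alpha 9·14=126, #2→Alpha 4·14=56, #3→Bravo 3·5=15, #4→Bravo 5·8=40. Service 237; fixed 40; total 277.
{Bravo, Echo}: #1→Echo 9·14=126, #2→Echo 4·14=56, #3→Bravo 3·5=15, #4→Bravo 5·8=40. Service 237; fixed 45; total 282.
{Alpha, Bravo, Echo}: #1→Alpha 9·14=126, #2→Alpha 4·14=56, #3→Bravo 3·5=15, #4→Bravo 5·8=40. Service 237; fixed 62; total 299.
{Alpha, Bravo, Charlie, Delta, Echo}: #1→Alpha 9·14=126, #2→Alpha 4·14=56, #3→Bravo 3·5=15, #4→Bravo 5·8=40. Service 237; fixed 117; total 354.
No other subset beats 277.

Open Alpha and Bravo; minimum total cost 277.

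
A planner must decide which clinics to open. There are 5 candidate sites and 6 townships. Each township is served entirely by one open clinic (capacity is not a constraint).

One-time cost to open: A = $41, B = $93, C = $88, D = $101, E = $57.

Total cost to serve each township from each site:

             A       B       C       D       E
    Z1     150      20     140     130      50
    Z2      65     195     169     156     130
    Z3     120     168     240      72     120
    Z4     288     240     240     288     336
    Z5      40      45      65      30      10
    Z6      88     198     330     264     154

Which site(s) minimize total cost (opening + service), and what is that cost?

For any fixed open set, each township goes to its cheapest open site; total = fixed + service.
{A, B}: Z1→B 20, Z2→A 65, Z3→A 120, Z4→B 240, Z5→A 40, Z6→A 88. Service 573; fixed 134; total 707.
{A, E}: service 621 + fixed 98 = 719
{A, B, E}: Z1→B 20, Z2→A 65, Z3→A 120, Z4→B 240, Z5→E 10, Z6→A 88. Service 543; fixed 191; total 734.
{A, B, C, D, E}: Z1→B 20, Z2→A 65, Z3→D 72, Z4→B 240, Z5→E 10, Z6→A 88. Service 495; fixed 380; total 875.
No other subset beats 707.

Open A and B; minimum total cost 707.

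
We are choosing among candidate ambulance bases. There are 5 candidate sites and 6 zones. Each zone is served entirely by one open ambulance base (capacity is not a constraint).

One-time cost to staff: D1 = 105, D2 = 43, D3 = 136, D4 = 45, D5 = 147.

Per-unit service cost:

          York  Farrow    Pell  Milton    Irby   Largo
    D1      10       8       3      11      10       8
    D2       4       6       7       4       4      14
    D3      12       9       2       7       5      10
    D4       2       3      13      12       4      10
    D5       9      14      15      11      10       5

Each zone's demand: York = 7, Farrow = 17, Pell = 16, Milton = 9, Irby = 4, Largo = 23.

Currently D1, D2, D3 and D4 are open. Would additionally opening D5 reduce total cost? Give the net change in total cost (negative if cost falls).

Current service cost with {D1, D2, D3, D4}: 333.
Adding D5: each zone re-picks its cheapest; new service cost 264, saving 69.
Extra fixed cost: 147. Net change = 147 − 69 = 78.
(Totals: 662 → 740.)

No — net change +78 (cost rises by 78).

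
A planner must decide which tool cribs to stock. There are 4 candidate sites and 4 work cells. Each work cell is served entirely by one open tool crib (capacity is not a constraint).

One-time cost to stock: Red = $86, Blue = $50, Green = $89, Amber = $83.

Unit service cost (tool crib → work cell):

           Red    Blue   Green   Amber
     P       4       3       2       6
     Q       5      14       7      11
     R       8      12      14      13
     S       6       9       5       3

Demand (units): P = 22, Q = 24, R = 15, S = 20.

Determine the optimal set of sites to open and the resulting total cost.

Open Red only; minimum total cost 534.

For any fixed open set, each work cell goes to its cheapest open site; total = fixed + service.
{Red}: P→Red 4·22=88, Q→Red 5·24=120, R→Red 8·15=120, S→Red 6·20=120. Service 448; fixed 86; total 534.
{Red, Amber}: P→Red 4·22=88, Q→Red 5·24=120, R→Red 8·15=120, S→Amber 3·20=60. Service 388; fixed 169; total 557.
{Red, Green}: P→Green 2·22=44, Q→Red 5·24=120, R→Red 8·15=120, S→Green 5·20=100. Service 384; fixed 175; total 559.
{Red, Blue, Green, Amber}: P→Green 2·22=44, Q→Red 5·24=120, R→Red 8·15=120, S→Amber 3·20=60. Service 344; fixed 308; total 652.
No other subset beats 534.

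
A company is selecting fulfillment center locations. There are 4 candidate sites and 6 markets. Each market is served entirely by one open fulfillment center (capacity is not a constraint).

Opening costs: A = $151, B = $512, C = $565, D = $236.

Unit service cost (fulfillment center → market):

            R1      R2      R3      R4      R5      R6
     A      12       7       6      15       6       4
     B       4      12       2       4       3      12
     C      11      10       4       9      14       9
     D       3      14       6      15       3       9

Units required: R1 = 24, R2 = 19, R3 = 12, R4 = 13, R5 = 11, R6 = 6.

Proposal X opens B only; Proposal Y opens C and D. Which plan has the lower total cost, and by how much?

Proposal X: {B}: R1→B 4·24=96, R2→B 12·19=228, R3→B 2·12=24, R4→B 4·13=52, R5→B 3·11=33, R6→B 12·6=72. Service 505; fixed 512; total 1017.
Proposal Y: {C, D}: R1→D 3·24=72, R2→C 10·19=190, R3→C 4·12=48, R4→C 9·13=117, R5→D 3·11=33, R6→C 9·6=54. Service 514; fixed 801; total 1315.
Difference: |1017 − 1315| = 298.

Proposal X is cheaper by 298.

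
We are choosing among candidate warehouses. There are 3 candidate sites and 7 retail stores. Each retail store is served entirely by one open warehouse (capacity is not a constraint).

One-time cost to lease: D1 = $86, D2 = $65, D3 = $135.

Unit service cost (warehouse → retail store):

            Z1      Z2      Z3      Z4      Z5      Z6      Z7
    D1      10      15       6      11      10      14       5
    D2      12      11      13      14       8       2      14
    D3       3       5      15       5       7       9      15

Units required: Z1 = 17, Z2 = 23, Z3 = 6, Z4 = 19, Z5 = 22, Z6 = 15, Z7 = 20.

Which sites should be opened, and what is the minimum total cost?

Open D1, D2 and D3; minimum total cost 867.

For any fixed open set, each retail store goes to its cheapest open site; total = fixed + service.
{D1, D2, D3}: Z1→D3 3·17=51, Z2→D3 5·23=115, Z3→D1 6·6=36, Z4→D3 5·19=95, Z5→D3 7·22=154, Z6→D2 2·15=30, Z7→D1 5·20=100. Service 581; fixed 286; total 867.
{D1, D3}: Z1→D3 3·17=51, Z2→D3 5·23=115, Z3→D1 6·6=36, Z4→D3 5·19=95, Z5→D3 7·22=154, Z6→D3 9·15=135, Z7→D1 5·20=100. Service 686; fixed 221; total 907.
{D2, D3}: service 803 + fixed 200 = 1003
{D2}: service 1287 + fixed 65 = 1352
No other subset beats 867.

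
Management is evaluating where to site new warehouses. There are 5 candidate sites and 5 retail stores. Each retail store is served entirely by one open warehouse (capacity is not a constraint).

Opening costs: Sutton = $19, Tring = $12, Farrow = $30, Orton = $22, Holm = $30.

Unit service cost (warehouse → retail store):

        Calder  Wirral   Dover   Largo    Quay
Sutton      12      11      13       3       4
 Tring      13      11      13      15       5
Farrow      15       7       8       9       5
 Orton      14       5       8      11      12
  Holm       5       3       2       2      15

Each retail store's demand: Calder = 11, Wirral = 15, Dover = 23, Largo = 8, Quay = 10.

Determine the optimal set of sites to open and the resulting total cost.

Open Sutton and Holm; minimum total cost 251.

For any fixed open set, each retail store goes to its cheapest open site; total = fixed + service.
{Sutton, Holm}: Calder→Holm 5·11=55, Wirral→Holm 3·15=45, Dover→Holm 2·23=46, Largo→Holm 2·8=16, Quay→Sutton 4·10=40. Service 202; fixed 49; total 251.
{Tring, Holm}: service 212 + fixed 42 = 254
{Sutton, Tring, Holm}: service 202 + fixed 61 = 263
{Sutton, Tring, Farrow, Orton, Holm}: service 202 + fixed 113 = 315
No other subset beats 251.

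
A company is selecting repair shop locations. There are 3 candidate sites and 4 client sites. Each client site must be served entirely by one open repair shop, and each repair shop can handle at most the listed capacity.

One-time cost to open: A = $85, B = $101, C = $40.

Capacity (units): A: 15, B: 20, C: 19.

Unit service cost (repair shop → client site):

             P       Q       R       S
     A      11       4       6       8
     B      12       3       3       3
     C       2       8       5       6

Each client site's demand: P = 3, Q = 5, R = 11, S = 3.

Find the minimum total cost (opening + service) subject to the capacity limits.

Open {B, C}: P→C 2·3=6, Q→B 3·5=15, R→B 3·11=33, S→B 3·3=9.
Loads: B carries 19/20, C carries 3/19. Service 63; fixed 141; total 204.
Next best feasible plan costs 213.

Minimum total cost: 204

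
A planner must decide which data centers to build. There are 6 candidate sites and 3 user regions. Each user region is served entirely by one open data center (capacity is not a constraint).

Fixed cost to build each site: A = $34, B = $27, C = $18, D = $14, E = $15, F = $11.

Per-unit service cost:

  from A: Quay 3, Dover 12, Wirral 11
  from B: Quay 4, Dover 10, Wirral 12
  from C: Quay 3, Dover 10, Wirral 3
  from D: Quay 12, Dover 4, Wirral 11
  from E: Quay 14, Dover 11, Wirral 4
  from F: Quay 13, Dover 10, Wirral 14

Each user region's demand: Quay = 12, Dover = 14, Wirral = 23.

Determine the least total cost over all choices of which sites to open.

Minimum total cost: 193

For any fixed open set, each user region goes to its cheapest open site; total = fixed + service.
{C, D}: Quay→C 3·12=36, Dover→D 4·14=56, Wirral→C 3·23=69. Service 161; fixed 32; total 193.
{C, D, F}: Quay→C 3·12=36, Dover→D 4·14=56, Wirral→C 3·23=69. Service 161; fixed 43; total 204.
{C, D, E}: service 161 + fixed 47 = 208
{A, B, C, D, E, F}: Quay→A 3·12=36, Dover→D 4·14=56, Wirral→C 3·23=69. Service 161; fixed 119; total 280.
No other subset beats 193.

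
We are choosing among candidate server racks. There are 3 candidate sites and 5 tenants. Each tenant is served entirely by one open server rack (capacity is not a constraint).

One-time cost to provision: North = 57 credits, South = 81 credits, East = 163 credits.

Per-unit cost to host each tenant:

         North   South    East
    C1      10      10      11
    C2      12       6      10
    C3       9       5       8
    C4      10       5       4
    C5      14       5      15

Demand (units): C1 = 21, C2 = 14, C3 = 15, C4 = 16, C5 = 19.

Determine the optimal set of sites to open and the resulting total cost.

For any fixed open set, each tenant goes to its cheapest open site; total = fixed + service.
{South}: C1→South 10·21=210, C2→South 6·14=84, C3→South 5·15=75, C4→South 5·16=80, C5→South 5·19=95. Service 544; fixed 81; total 625.
{North, South}: service 544 + fixed 138 = 682
{South, East}: service 528 + fixed 244 = 772
{North, South, East}: C1→North 10·21=210, C2→South 6·14=84, C3→South 5·15=75, C4→East 4·16=64, C5→South 5·19=95. Service 528; fixed 301; total 829.
(All 7 nonempty subsets were checked; South only is lowest.)

Open South only; minimum total cost 625.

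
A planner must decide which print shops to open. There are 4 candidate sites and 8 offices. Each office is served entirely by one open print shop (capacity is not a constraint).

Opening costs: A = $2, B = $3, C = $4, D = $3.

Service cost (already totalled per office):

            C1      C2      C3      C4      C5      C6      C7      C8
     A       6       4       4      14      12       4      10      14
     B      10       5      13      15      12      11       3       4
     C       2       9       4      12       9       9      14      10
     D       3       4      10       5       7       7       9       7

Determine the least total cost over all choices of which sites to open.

For any fixed open set, each office goes to its cheapest open site; total = fixed + service.
{A, B, D}: C1→D 3, C2→A 4, C3→A 4, C4→D 5, C5→D 7, C6→A 4, C7→B 3, C8→B 4. Service 34; fixed 8; total 42.
{A, B, C, D}: service 33 + fixed 12 = 45
{B, C, D}: service 36 + fixed 10 = 46
{A}: service 68 + fixed 2 = 70
No other subset beats 42.

Minimum total cost: 42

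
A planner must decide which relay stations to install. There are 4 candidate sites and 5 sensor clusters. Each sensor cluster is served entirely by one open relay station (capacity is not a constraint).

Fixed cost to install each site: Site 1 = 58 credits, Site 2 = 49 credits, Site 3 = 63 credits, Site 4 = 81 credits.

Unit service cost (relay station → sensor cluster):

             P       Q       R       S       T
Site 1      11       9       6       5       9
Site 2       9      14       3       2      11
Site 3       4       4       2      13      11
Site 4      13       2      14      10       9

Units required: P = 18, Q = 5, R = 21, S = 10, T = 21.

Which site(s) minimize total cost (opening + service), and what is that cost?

Open Site 1 and Site 3; minimum total cost 494.

For any fixed open set, each sensor cluster goes to its cheapest open site; total = fixed + service.
{Site 1, Site 3}: P→Site 3 4·18=72, Q→Site 3 4·5=20, R→Site 3 2·21=42, S→Site 1 5·10=50, T→Site 1 9·21=189. Service 373; fixed 121; total 494.
{Site 2, Site 3}: P→Site 3 4·18=72, Q→Site 3 4·5=20, R→Site 3 2·21=42, S→Site 2 2·10=20, T→Site 2 11·21=231. Service 385; fixed 112; total 497.
{Site 1, Site 2, Site 3}: service 343 + fixed 170 = 513
{Site 1, Site 2, Site 3, Site 4}: P→Site 3 4·18=72, Q→Site 4 2·5=10, R→Site 3 2·21=42, S→Site 2 2·10=20, T→Site 1 9·21=189. Service 333; fixed 251; total 584.
(All 15 nonempty subsets were checked; Site 1 and Site 3 is lowest.)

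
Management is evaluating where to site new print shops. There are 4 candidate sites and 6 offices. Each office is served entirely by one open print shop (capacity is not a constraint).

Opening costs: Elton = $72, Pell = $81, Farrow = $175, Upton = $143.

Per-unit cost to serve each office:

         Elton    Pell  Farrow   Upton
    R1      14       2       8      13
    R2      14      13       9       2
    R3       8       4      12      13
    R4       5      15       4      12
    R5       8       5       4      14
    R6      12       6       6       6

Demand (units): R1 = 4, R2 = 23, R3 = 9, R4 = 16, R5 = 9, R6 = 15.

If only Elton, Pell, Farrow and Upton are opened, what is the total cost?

Each office is assigned to its cheapest site among the open ones.
{Elton, Pell, Farrow, Upton}: R1→Pell 2·4=8, R2→Upton 2·23=46, R3→Pell 4·9=36, R4→Farrow 4·16=64, R5→Farrow 4·9=36, R6→Pell 6·15=90. Service 280; fixed 471; total 751.

Total cost: 751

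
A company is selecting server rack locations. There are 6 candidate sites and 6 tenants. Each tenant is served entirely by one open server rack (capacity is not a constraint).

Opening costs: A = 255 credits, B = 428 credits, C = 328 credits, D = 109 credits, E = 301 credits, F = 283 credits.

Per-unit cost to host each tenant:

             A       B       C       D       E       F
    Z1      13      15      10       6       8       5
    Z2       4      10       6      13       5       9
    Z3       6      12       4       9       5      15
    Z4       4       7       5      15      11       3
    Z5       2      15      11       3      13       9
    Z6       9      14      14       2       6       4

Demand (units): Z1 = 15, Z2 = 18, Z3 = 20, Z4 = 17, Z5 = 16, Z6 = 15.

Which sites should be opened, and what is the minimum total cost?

For any fixed open set, each tenant goes to its cheapest open site; total = fixed + service.
{A, D}: Z1→D 6·15=90, Z2→A 4·18=72, Z3→A 6·20=120, Z4→A 4·17=68, Z5→A 2·16=32, Z6→D 2·15=30. Service 412; fixed 364; total 776.
{A}: Z1→A 13·15=195, Z2→A 4·18=72, Z3→A 6·20=120, Z4→A 4·17=68, Z5→A 2·16=32, Z6→A 9·15=135. Service 622; fixed 255; total 877.
{C, D}: service 441 + fixed 437 = 878
{A, B, C, D, E, F}: service 340 + fixed 1704 = 2044
No other subset beats 776.

Open A and D; minimum total cost 776.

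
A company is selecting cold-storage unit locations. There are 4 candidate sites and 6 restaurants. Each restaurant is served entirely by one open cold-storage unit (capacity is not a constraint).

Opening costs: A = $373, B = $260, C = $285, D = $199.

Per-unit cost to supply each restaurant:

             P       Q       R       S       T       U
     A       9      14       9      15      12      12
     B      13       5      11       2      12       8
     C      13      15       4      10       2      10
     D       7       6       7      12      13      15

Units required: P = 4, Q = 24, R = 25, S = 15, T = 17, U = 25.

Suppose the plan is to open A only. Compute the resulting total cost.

Each restaurant is assigned to its cheapest site among the open ones.
{A}: P→A 9·4=36, Q→A 14·24=336, R→A 9·25=225, S→A 15·15=225, T→A 12·17=204, U→A 12·25=300. Service 1326; fixed 373; total 1699.

Total cost: 1699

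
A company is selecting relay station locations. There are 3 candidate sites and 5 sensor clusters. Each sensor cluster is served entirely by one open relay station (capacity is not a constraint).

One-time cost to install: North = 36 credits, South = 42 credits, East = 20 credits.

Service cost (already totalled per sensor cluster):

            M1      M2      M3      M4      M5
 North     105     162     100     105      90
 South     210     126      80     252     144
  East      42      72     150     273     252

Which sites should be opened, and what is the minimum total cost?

For any fixed open set, each sensor cluster goes to its cheapest open site; total = fixed + service.
{North, East}: M1→East 42, M2→East 72, M3→North 100, M4→North 105, M5→North 90. Service 409; fixed 56; total 465.
{North, South, East}: service 389 + fixed 98 = 487
{North, South}: M1→North 105, M2→South 126, M3→South 80, M4→North 105, M5→North 90. Service 506; fixed 78; total 584.
{East}: service 789 + fixed 20 = 809
No other subset beats 465.

Open North and East; minimum total cost 465.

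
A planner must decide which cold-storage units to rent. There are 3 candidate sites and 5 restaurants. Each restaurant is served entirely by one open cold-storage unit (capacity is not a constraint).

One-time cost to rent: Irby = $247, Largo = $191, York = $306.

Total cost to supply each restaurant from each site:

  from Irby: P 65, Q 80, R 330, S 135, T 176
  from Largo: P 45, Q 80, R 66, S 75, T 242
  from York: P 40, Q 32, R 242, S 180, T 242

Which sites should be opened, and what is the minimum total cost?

Open Largo only; minimum total cost 699.

For any fixed open set, each restaurant goes to its cheapest open site; total = fixed + service.
{Largo}: P→Largo 45, Q→Largo 80, R→Largo 66, S→Largo 75, T→Largo 242. Service 508; fixed 191; total 699.
{Irby, Largo}: P→Largo 45, Q→Irby 80, R→Largo 66, S→Largo 75, T→Irby 176. Service 442; fixed 438; total 880.
{Largo, York}: service 455 + fixed 497 = 952
{Irby, Largo, York}: P→York 40, Q→York 32, R→Largo 66, S→Largo 75, T→Irby 176. Service 389; fixed 744; total 1133.
No other subset beats 699.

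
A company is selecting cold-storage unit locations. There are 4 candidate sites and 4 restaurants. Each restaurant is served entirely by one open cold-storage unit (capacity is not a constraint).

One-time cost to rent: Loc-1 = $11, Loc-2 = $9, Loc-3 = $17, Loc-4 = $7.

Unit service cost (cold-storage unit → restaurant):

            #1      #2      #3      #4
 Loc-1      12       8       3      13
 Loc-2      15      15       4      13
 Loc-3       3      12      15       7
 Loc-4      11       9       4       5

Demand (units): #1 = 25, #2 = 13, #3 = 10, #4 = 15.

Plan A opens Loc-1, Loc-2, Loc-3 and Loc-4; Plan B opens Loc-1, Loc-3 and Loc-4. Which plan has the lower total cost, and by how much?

Plan A: {Loc-1, Loc-2, Loc-3, Loc-4}: #1→Loc-3 3·25=75, #2→Loc-1 8·13=104, #3→Loc-1 3·10=30, #4→Loc-4 5·15=75. Service 284; fixed 44; total 328.
Plan B: {Loc-1, Loc-3, Loc-4}: #1→Loc-3 3·25=75, #2→Loc-1 8·13=104, #3→Loc-1 3·10=30, #4→Loc-4 5·15=75. Service 284; fixed 35; total 319.
Difference: |328 − 319| = 9.

Plan B is cheaper by 9.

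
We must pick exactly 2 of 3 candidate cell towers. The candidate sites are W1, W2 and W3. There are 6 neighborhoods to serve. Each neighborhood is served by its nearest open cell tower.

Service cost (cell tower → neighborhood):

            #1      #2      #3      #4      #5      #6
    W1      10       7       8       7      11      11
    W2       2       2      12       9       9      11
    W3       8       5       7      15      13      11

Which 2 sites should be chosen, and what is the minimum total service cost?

With exactly 2 open, each neighborhood uses its cheapest among the chosen.
{W1, W2}: #1→W2 2, #2→W2 2, #3→W1 8, #4→W1 7, #5→W2 9, #6→W1 11. Service cost 39.
{W2, W3}: service cost 40
{W1, W3}: service cost 49
Among all 3 size-2 choices, {W1, W2} is lowest.

Choose W1 and W2; total service cost 39.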